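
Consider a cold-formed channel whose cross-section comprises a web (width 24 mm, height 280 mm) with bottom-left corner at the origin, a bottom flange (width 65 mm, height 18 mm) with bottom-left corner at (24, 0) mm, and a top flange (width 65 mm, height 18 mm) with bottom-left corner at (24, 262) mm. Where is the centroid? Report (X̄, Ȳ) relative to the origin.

X̄ = 23.49 mm, Ȳ = 140.00 mm

web: A = 24 × 280 = 6720.00, centroid at (12.00, 140.00).
bottom flange: A = 65 × 18 = 1170.00, centroid at (56.50, 9.00).
top flange: A = 65 × 18 = 1170.00, centroid at (56.50, 271.00).
ΣA = 9060.00 mm², ΣAX̄ = 212850.00 mm³, ΣAȲ = 1268400.00 mm³.
X̄ = 212850.00/9060.00 = 23.49 mm; Ȳ = 1268400.00/9060.00 = 140.00 mm.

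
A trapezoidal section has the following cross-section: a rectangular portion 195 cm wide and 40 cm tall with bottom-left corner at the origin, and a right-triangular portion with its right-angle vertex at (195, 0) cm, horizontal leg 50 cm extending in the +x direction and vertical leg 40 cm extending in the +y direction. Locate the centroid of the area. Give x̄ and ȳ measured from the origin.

x̄ = 110.47 cm, ȳ = 19.24 cm

rectangular portion: A = 195 × 40 = 7800.00, centroid at (97.50, 20.00).
triangular portion: A = ½·50·40 = 1000.00, centroid at (211.67, 13.33).
ΣA = 8800.00 cm², ΣAx̄ = 972166.67 cm³, ΣAȳ = 169333.33 cm³.
x̄ = 972166.67/8800.00 = 110.47 cm; ȳ = 169333.33/8800.00 = 19.24 cm.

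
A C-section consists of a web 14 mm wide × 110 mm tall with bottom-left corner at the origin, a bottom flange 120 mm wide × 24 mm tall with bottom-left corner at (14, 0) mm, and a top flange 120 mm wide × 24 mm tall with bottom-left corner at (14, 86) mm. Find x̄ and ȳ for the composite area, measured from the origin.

x̄ = 59.87 mm, ȳ = 55.00 mm

web: A = 14 × 110 = 1540.00, centroid at (7.00, 55.00).
bottom flange: A = 120 × 24 = 2880.00, centroid at (74.00, 12.00).
top flange: A = 120 × 24 = 2880.00, centroid at (74.00, 98.00).
ΣA = 7300.00 mm²
ΣAx̄ = (1540.00)(7.00) + (2880.00)(74.00) + (2880.00)(74.00) = 437020.00 mm³
ΣAȳ = (1540.00)(55.00) + (2880.00)(12.00) + (2880.00)(98.00) = 401500.00 mm³
x̄ = 437020.00 / 7300.00 = 59.87 mm
ȳ = 401500.00 / 7300.00 = 55.00 mm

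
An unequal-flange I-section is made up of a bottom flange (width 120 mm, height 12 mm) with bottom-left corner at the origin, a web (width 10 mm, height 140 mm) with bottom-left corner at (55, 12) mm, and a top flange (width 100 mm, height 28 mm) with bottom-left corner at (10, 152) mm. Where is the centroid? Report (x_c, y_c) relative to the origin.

Part | A | x̄ᵢ | ȳᵢ | A·x̄ᵢ | A·ȳᵢ
bottom flange | 1440.00 | 60.00 | 6.00 | 86400.00 | 8640.00
web | 1400.00 | 60.00 | 82.00 | 84000.00 | 114800.00
top flange | 2800.00 | 60.00 | 166.00 | 168000.00 | 464800.00
Σ | 5640.00 |  |  | 338400.00 | 588240.00
x_c = 338400.00 / 5640.00 = 60.00 mm
y_c = 588240.00 / 5640.00 = 104.30 mm

x_c = 60.00 mm, y_c = 104.30 mm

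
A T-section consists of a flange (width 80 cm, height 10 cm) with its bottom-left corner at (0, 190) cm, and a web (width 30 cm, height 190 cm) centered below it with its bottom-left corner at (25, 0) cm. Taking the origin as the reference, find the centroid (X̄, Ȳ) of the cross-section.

X̄ = 40.00 cm, Ȳ = 107.31 cm

Part | A | x̄ᵢ | ȳᵢ | A·x̄ᵢ | A·ȳᵢ
web | 5700.00 | 40.00 | 95.00 | 228000.00 | 541500.00
flange | 800.00 | 40.00 | 195.00 | 32000.00 | 156000.00
Σ | 6500.00 |  |  | 260000.00 | 697500.00
X̄ = 260000.00 / 6500.00 = 40.00 cm
Ȳ = 697500.00 / 6500.00 = 107.31 cm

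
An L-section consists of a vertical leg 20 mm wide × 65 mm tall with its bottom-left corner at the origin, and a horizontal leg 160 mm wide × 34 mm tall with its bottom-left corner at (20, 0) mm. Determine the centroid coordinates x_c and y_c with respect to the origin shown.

vertical leg: A = 20 × 65 = 1300.00, centroid at (10.00, 32.50).
horizontal leg: A = 160 × 34 = 5440.00, centroid at (100.00, 17.00).
ΣA = 6740.00 mm², ΣAx_c = 557000.00 mm³, ΣAy_c = 134730.00 mm³.
x_c = 557000.00/6740.00 = 82.64 mm; y_c = 134730.00/6740.00 = 19.99 mm.

x_c = 82.64 mm, y_c = 19.99 mm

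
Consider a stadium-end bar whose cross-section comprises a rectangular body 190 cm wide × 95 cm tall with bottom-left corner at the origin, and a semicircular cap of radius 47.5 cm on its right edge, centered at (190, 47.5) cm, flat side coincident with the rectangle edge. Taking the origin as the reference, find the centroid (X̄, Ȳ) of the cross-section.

X̄ = 113.90 cm, Ȳ = 47.50 cm

Part | A | x̄ᵢ | ȳᵢ | A·x̄ᵢ | A·ȳᵢ
rectangular body | 18050.00 | 95.00 | 47.50 | 1714750.00 | 857375.00
semicircular end | 3544.11 | 210.16 | 47.50 | 744828.67 | 168345.19
Σ | 21594.11 |  |  | 2459578.67 | 1025720.19
X̄ = 2459578.67 / 21594.11 = 113.90 cm
Ȳ = 1025720.19 / 21594.11 = 47.50 cm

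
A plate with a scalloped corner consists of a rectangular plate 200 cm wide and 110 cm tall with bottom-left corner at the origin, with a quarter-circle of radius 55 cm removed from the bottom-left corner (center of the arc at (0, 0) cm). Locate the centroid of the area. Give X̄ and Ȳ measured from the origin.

Part | A | x̄ᵢ | ȳᵢ | A·x̄ᵢ | A·ȳᵢ
plate | 22000.00 | 100.00 | 55.00 | 2200000.00 | 1210000.00
removed quarter-circle | -2375.83 | 23.34 | 23.34 | -55458.33 | -55458.33
Σ | 19624.17 |  |  | 2144541.67 | 1154541.67
X̄ = 2144541.67 / 19624.17 = 109.28 cm
Ȳ = 1154541.67 / 19624.17 = 58.83 cm

X̄ = 109.28 cm, Ȳ = 58.83 cm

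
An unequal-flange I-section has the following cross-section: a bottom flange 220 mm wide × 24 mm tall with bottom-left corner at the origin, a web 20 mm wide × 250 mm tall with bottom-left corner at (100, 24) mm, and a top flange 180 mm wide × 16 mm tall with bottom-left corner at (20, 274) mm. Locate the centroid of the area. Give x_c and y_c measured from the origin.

x_c = 110.00 mm, y_c = 123.14 mm

bottom flange: A = 220 × 24 = 5280.00, centroid at (110.00, 12.00).
web: A = 20 × 250 = 5000.00, centroid at (110.00, 149.00).
top flange: A = 180 × 16 = 2880.00, centroid at (110.00, 282.00).
ΣA = 13160.00 mm², ΣAx_c = 1447600.00 mm³, ΣAy_c = 1620520.00 mm³.
x_c = 1447600.00/13160.00 = 110.00 mm; y_c = 1620520.00/13160.00 = 123.14 mm.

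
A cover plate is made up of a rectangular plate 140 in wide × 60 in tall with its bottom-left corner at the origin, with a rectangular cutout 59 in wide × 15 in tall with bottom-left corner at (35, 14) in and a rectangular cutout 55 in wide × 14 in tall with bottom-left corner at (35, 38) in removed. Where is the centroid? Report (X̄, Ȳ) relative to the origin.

plate: A = 140 × 60 = 8400.00, centroid at (70.00, 30.00).
hole 1: A = −(59 × 15) = -885.00, centroid at (64.50, 21.50).
hole 2: A = −(55 × 14) = -770.00, centroid at (62.50, 45.00).
ΣA = 6745.00 in², ΣAX̄ = 482792.50 in³, ΣAȲ = 198322.50 in³.
X̄ = 482792.50/6745.00 = 71.58 in; Ȳ = 198322.50/6745.00 = 29.40 in.

X̄ = 71.58 in, Ȳ = 29.40 in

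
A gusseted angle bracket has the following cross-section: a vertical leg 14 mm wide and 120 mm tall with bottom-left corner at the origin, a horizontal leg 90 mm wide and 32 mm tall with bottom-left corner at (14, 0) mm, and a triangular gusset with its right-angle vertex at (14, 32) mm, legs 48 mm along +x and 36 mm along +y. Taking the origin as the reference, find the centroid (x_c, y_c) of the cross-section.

x_c = 38.27 mm, y_c = 34.09 mm

Part | A | x̄ᵢ | ȳᵢ | A·x̄ᵢ | A·ȳᵢ
vertical leg | 1680.00 | 7.00 | 60.00 | 11760.00 | 100800.00
horizontal leg | 2880.00 | 59.00 | 16.00 | 169920.00 | 46080.00
gusset | 864.00 | 30.00 | 44.00 | 25920.00 | 38016.00
Σ | 5424.00 |  |  | 207600.00 | 184896.00
x_c = 207600.00 / 5424.00 = 38.27 mm
y_c = 184896.00 / 5424.00 = 34.09 mm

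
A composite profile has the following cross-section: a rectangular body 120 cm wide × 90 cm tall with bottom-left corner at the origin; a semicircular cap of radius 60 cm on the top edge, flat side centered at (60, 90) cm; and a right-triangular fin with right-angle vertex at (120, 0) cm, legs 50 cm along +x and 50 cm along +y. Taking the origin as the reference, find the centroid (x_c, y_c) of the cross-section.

x_c = 65.41 cm, y_c = 65.51 cm

rectangular body: A = 120 × 90 = 10800.00, centroid at (60.00, 45.00).
semicircular top: A = ½π·60² = 5654.87, centroid at (60.00, 115.46).
triangular fin: A = ½·50·50 = 1250.00, centroid at (136.67, 16.67).
ΣA = 17704.87 cm², ΣAx_c = 1158125.34 cm³, ΣAy_c = 1159771.34 cm³.
x_c = 1158125.34/17704.87 = 65.41 cm; y_c = 1159771.34/17704.87 = 65.51 cm.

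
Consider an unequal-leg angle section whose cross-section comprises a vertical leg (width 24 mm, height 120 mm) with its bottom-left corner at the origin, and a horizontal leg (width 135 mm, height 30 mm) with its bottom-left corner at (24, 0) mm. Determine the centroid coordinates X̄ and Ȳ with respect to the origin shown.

vertical leg: A = 24 × 120 = 2880.00, centroid at (12.00, 60.00).
horizontal leg: A = 135 × 30 = 4050.00, centroid at (91.50, 15.00).
ΣA = 6930.00 mm²
ΣAX̄ = (2880.00)(12.00) + (4050.00)(91.50) = 405135.00 mm³
ΣAȲ = (2880.00)(60.00) + (4050.00)(15.00) = 233550.00 mm³
X̄ = 405135.00 / 6930.00 = 58.46 mm
Ȳ = 233550.00 / 6930.00 = 33.70 mm

X̄ = 58.46 mm, Ȳ = 33.70 mm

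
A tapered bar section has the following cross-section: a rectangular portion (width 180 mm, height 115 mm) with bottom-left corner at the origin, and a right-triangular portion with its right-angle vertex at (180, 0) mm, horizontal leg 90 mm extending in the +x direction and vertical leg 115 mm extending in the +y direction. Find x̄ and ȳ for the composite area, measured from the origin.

x̄ = 114.00 mm, ȳ = 53.67 mm

rectangular portion: A = 180 × 115 = 20700.00, centroid at (90.00, 57.50).
triangular portion: A = ½·90·115 = 5175.00, centroid at (210.00, 38.33).
ΣA = 25875.00 mm², ΣAx̄ = 2949750.00 mm³, ΣAȳ = 1388625.00 mm³.
x̄ = 2949750.00/25875.00 = 114.00 mm; ȳ = 1388625.00/25875.00 = 53.67 mm.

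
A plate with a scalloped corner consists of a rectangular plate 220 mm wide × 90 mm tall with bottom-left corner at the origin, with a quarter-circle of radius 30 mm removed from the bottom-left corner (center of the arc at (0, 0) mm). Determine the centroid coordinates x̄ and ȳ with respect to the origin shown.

Part | A | x̄ᵢ | ȳᵢ | A·x̄ᵢ | A·ȳᵢ
plate | 19800.00 | 110.00 | 45.00 | 2178000.00 | 891000.00
removed quarter-circle | -706.86 | 12.73 | 12.73 | -9000.00 | -9000.00
Σ | 19093.14 |  |  | 2169000.00 | 882000.00
x̄ = 2169000.00 / 19093.14 = 113.60 mm
ȳ = 882000.00 / 19093.14 = 46.19 mm

x̄ = 113.60 mm, ȳ = 46.19 mm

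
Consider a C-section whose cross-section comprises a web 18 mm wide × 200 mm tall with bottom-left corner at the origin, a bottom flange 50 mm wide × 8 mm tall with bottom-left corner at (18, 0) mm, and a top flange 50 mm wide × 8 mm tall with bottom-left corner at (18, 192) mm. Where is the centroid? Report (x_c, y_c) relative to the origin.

web: A = 18 × 200 = 3600.00, centroid at (9.00, 100.00).
bottom flange: A = 50 × 8 = 400.00, centroid at (43.00, 4.00).
top flange: A = 50 × 8 = 400.00, centroid at (43.00, 196.00).
ΣA = 4400.00 mm²
ΣAx_c = (3600.00)(9.00) + (400.00)(43.00) + (400.00)(43.00) = 66800.00 mm³
ΣAy_c = (3600.00)(100.00) + (400.00)(4.00) + (400.00)(196.00) = 440000.00 mm³
x_c = 66800.00 / 4400.00 = 15.18 mm
y_c = 440000.00 / 4400.00 = 100.00 mm

x_c = 15.18 mm, y_c = 100.00 mm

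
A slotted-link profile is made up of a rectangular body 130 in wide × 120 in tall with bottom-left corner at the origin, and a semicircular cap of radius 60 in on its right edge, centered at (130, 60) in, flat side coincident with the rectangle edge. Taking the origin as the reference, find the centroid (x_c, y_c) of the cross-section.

Part | A | x̄ᵢ | ȳᵢ | A·x̄ᵢ | A·ȳᵢ
rectangular body | 15600.00 | 65.00 | 60.00 | 1014000.00 | 936000.00
semicircular end | 5654.87 | 155.46 | 60.00 | 879132.68 | 339292.01
Σ | 21254.87 |  |  | 1893132.68 | 1275292.01
x_c = 1893132.68 / 21254.87 = 89.07 in
y_c = 1275292.01 / 21254.87 = 60.00 in

x_c = 89.07 in, y_c = 60.00 in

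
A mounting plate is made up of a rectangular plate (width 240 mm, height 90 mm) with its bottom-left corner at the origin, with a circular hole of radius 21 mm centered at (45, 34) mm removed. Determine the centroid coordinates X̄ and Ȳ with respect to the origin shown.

X̄ = 125.14 mm, Ȳ = 45.75 mm

plate: A = 240 × 90 = 21600.00, centroid at (120.00, 45.00).
hole: A = −π·21² = -1385.44, centroid at (45.00, 34.00).
ΣA = 20214.56 mm², ΣAX̄ = 2529655.09 mm³, ΣAȲ = 924894.96 mm³.
X̄ = 2529655.09/20214.56 = 125.14 mm; Ȳ = 924894.96/20214.56 = 45.75 mm.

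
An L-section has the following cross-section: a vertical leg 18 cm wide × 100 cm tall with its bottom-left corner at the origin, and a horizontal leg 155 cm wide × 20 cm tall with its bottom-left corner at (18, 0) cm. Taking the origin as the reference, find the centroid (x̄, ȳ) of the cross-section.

Part | A | x̄ᵢ | ȳᵢ | A·x̄ᵢ | A·ȳᵢ
vertical leg | 1800.00 | 9.00 | 50.00 | 16200.00 | 90000.00
horizontal leg | 3100.00 | 95.50 | 10.00 | 296050.00 | 31000.00
Σ | 4900.00 |  |  | 312250.00 | 121000.00
x̄ = 312250.00 / 4900.00 = 63.72 cm
ȳ = 121000.00 / 4900.00 = 24.69 cm

x̄ = 63.72 cm, ȳ = 24.69 cm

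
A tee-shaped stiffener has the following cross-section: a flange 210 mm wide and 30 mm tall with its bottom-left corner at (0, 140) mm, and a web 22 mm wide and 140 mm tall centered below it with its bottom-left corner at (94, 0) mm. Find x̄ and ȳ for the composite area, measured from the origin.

web: A = 22 × 140 = 3080.00, centroid at (105.00, 70.00).
flange: A = 210 × 30 = 6300.00, centroid at (105.00, 155.00).
ΣA = 9380.00 mm², ΣAx̄ = 984900.00 mm³, ΣAȳ = 1192100.00 mm³.
x̄ = 984900.00/9380.00 = 105.00 mm; ȳ = 1192100.00/9380.00 = 127.09 mm.

x̄ = 105.00 mm, ȳ = 127.09 mm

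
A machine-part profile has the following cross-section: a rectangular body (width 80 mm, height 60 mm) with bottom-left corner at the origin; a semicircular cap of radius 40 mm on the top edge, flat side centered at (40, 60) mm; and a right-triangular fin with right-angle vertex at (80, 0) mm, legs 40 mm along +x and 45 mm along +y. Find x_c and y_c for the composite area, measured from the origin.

rectangular body: A = 80 × 60 = 4800.00, centroid at (40.00, 30.00).
semicircular top: A = ½π·40² = 2513.27, centroid at (40.00, 76.98).
triangular fin: A = ½·40·45 = 900.00, centroid at (93.33, 15.00).
ΣA = 8213.27 mm²
ΣAx_c = (4800.00)(40.00) + (2513.27)(40.00) + (900.00)(93.33) = 376530.96 mm³
ΣAy_c = (4800.00)(30.00) + (2513.27)(76.98) + (900.00)(15.00) = 350963.11 mm³
x_c = 376530.96 / 8213.27 = 45.84 mm
y_c = 350963.11 / 8213.27 = 42.73 mm

x_c = 45.84 mm, y_c = 42.73 mm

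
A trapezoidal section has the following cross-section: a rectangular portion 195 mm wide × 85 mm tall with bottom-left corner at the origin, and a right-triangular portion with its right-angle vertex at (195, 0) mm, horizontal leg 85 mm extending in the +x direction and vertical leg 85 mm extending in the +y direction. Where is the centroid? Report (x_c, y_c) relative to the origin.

x_c = 120.02 mm, y_c = 39.96 mm

rectangular portion: A = 195 × 85 = 16575.00, centroid at (97.50, 42.50).
triangular portion: A = ½·85·85 = 3612.50, centroid at (223.33, 28.33).
ΣA = 20187.50 mm², ΣAx_c = 2422854.17 mm³, ΣAy_c = 806791.67 mm³.
x_c = 2422854.17/20187.50 = 120.02 mm; y_c = 806791.67/20187.50 = 39.96 mm.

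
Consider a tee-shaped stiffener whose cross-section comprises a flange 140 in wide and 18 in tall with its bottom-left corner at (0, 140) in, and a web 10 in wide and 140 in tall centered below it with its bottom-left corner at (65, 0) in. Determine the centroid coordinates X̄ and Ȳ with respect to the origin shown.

X̄ = 70.00 in, Ȳ = 120.79 in

web: A = 10 × 140 = 1400.00, centroid at (70.00, 70.00).
flange: A = 140 × 18 = 2520.00, centroid at (70.00, 149.00).
ΣA = 3920.00 in²
ΣAX̄ = (1400.00)(70.00) + (2520.00)(70.00) = 274400.00 in³
ΣAȲ = (1400.00)(70.00) + (2520.00)(149.00) = 473480.00 in³
X̄ = 274400.00 / 3920.00 = 70.00 in
Ȳ = 473480.00 / 3920.00 = 120.79 in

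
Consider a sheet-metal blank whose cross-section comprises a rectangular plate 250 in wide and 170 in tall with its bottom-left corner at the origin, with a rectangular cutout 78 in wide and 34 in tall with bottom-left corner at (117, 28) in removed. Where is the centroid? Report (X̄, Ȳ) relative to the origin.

Part | A | x̄ᵢ | ȳᵢ | A·x̄ᵢ | A·ȳᵢ
plate | 42500.00 | 125.00 | 85.00 | 5312500.00 | 3612500.00
hole | -2652.00 | 156.00 | 45.00 | -413712.00 | -119340.00
Σ | 39848.00 |  |  | 4898788.00 | 3493160.00
X̄ = 4898788.00 / 39848.00 = 122.94 in
Ȳ = 3493160.00 / 39848.00 = 87.66 in

X̄ = 122.94 in, Ȳ = 87.66 in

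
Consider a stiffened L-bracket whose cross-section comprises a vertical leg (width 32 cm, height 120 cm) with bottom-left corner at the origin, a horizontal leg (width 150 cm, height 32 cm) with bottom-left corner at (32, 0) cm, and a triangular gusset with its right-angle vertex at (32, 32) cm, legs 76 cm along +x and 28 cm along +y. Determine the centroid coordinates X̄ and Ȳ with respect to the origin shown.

vertical leg: A = 32 × 120 = 3840.00, centroid at (16.00, 60.00).
horizontal leg: A = 150 × 32 = 4800.00, centroid at (107.00, 16.00).
gusset: A = ½·76·28 = 1064.00, centroid at (57.33, 41.33).
ΣA = 9704.00 cm²
ΣAX̄ = (3840.00)(16.00) + (4800.00)(107.00) + (1064.00)(57.33) = 636042.67 cm³
ΣAȲ = (3840.00)(60.00) + (4800.00)(16.00) + (1064.00)(41.33) = 351178.67 cm³
X̄ = 636042.67 / 9704.00 = 65.54 cm
Ȳ = 351178.67 / 9704.00 = 36.19 cm

X̄ = 65.54 cm, Ȳ = 36.19 cm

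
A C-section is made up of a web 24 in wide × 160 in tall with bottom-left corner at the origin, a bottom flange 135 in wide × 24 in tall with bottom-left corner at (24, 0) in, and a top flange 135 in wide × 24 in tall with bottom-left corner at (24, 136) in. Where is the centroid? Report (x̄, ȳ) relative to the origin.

x̄ = 61.92 in, ȳ = 80.00 in

web: A = 24 × 160 = 3840.00, centroid at (12.00, 80.00).
bottom flange: A = 135 × 24 = 3240.00, centroid at (91.50, 12.00).
top flange: A = 135 × 24 = 3240.00, centroid at (91.50, 148.00).
ΣA = 10320.00 in², ΣAx̄ = 639000.00 in³, ΣAȳ = 825600.00 in³.
x̄ = 639000.00/10320.00 = 61.92 in; ȳ = 825600.00/10320.00 = 80.00 in.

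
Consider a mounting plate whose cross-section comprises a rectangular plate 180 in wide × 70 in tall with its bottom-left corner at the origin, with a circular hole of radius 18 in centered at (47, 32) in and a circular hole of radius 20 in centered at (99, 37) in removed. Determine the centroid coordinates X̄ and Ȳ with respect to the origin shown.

Part | A | x̄ᵢ | ȳᵢ | A·x̄ᵢ | A·ȳᵢ
plate | 12600.00 | 90.00 | 35.00 | 1134000.00 | 441000.00
hole 1 | -1017.88 | 47.00 | 32.00 | -47840.17 | -32572.03
hole 2 | -1256.64 | 99.00 | 37.00 | -124407.07 | -46495.57
Σ | 10325.49 |  |  | 961752.76 | 361932.40
X̄ = 961752.76 / 10325.49 = 93.14 in
Ȳ = 361932.40 / 10325.49 = 35.05 in

X̄ = 93.14 in, Ȳ = 35.05 in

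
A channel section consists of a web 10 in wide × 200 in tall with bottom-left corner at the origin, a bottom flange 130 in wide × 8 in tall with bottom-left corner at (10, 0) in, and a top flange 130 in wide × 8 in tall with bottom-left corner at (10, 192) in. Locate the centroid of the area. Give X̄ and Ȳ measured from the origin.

Part | A | x̄ᵢ | ȳᵢ | A·x̄ᵢ | A·ȳᵢ
web | 2000.00 | 5.00 | 100.00 | 10000.00 | 200000.00
bottom flange | 1040.00 | 75.00 | 4.00 | 78000.00 | 4160.00
top flange | 1040.00 | 75.00 | 196.00 | 78000.00 | 203840.00
Σ | 4080.00 |  |  | 166000.00 | 408000.00
X̄ = 166000.00 / 4080.00 = 40.69 in
Ȳ = 408000.00 / 4080.00 = 100.00 in

X̄ = 40.69 in, Ȳ = 100.00 in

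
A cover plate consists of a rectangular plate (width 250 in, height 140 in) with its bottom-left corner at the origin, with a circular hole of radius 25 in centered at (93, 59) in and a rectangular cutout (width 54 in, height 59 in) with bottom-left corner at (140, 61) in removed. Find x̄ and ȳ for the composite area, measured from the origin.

x̄ = 122.62 in, ȳ = 68.54 in

Part | A | x̄ᵢ | ȳᵢ | A·x̄ᵢ | A·ȳᵢ
plate | 35000.00 | 125.00 | 70.00 | 4375000.00 | 2450000.00
hole 1 | -1963.50 | 93.00 | 59.00 | -182605.07 | -115846.23
hole 2 | -3186.00 | 167.00 | 90.50 | -532062.00 | -288333.00
Σ | 29850.50 |  |  | 3660332.93 | 2045820.77
x̄ = 3660332.93 / 29850.50 = 122.62 in
ȳ = 2045820.77 / 29850.50 = 68.54 in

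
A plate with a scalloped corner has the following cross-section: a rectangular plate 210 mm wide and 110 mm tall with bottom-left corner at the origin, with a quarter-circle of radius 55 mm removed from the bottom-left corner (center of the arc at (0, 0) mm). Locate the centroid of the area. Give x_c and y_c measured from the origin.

Part | A | x̄ᵢ | ȳᵢ | A·x̄ᵢ | A·ȳᵢ
plate | 23100.00 | 105.00 | 55.00 | 2425500.00 | 1270500.00
removed quarter-circle | -2375.83 | 23.34 | 23.34 | -55458.33 | -55458.33
Σ | 20724.17 |  |  | 2370041.67 | 1215041.67
x_c = 2370041.67 / 20724.17 = 114.36 mm
y_c = 1215041.67 / 20724.17 = 58.63 mm

x_c = 114.36 mm, y_c = 58.63 mm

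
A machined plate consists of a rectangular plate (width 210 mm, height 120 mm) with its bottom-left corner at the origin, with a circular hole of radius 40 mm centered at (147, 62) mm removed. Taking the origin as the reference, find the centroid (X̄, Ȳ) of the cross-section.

Part | A | x̄ᵢ | ȳᵢ | A·x̄ᵢ | A·ȳᵢ
plate | 25200.00 | 105.00 | 60.00 | 2646000.00 | 1512000.00
hole | -5026.55 | 147.00 | 62.00 | -738902.59 | -311645.99
Σ | 20173.45 |  |  | 1907097.41 | 1200354.01
X̄ = 1907097.41 / 20173.45 = 94.54 mm
Ȳ = 1200354.01 / 20173.45 = 59.50 mm

X̄ = 94.54 mm, Ȳ = 59.50 mm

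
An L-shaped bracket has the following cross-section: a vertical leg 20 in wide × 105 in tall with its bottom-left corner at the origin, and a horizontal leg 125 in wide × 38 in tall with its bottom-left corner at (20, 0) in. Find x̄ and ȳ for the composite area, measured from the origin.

x̄ = 60.27 in, ȳ = 29.27 in

vertical leg: A = 20 × 105 = 2100.00, centroid at (10.00, 52.50).
horizontal leg: A = 125 × 38 = 4750.00, centroid at (82.50, 19.00).
ΣA = 6850.00 in²
ΣAx̄ = (2100.00)(10.00) + (4750.00)(82.50) = 412875.00 in³
ΣAȳ = (2100.00)(52.50) + (4750.00)(19.00) = 200500.00 in³
x̄ = 412875.00 / 6850.00 = 60.27 in
ȳ = 200500.00 / 6850.00 = 29.27 in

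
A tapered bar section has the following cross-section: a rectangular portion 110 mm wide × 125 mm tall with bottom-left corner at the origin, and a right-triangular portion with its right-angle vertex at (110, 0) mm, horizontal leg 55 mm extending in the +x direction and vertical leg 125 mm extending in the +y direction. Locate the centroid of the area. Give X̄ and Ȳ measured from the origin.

X̄ = 69.67 mm, Ȳ = 58.33 mm

rectangular portion: A = 110 × 125 = 13750.00, centroid at (55.00, 62.50).
triangular portion: A = ½·55·125 = 3437.50, centroid at (128.33, 41.67).
ΣA = 17187.50 mm²
ΣAX̄ = (13750.00)(55.00) + (3437.50)(128.33) = 1197395.83 mm³
ΣAȲ = (13750.00)(62.50) + (3437.50)(41.67) = 1002604.17 mm³
X̄ = 1197395.83 / 17187.50 = 69.67 mm
Ȳ = 1002604.17 / 17187.50 = 58.33 mm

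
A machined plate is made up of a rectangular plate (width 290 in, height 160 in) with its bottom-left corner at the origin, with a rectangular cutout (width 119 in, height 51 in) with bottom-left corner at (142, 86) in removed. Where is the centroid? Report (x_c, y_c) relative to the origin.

x_c = 136.50 in, y_c = 75.26 in

plate: A = 290 × 160 = 46400.00, centroid at (145.00, 80.00).
hole: A = −(119 × 51) = -6069.00, centroid at (201.50, 111.50).
ΣA = 40331.00 in²
ΣAx_c = (46400.00)(145.00) + (-6069.00)(201.50) = 5505096.50 in³
ΣAy_c = (46400.00)(80.00) + (-6069.00)(111.50) = 3035306.50 in³
x_c = 5505096.50 / 40331.00 = 136.50 in
y_c = 3035306.50 / 40331.00 = 75.26 in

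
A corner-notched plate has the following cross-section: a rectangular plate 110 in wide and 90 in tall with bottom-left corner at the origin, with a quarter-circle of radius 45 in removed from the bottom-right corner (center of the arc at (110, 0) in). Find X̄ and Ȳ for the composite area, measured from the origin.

Part | A | x̄ᵢ | ȳᵢ | A·x̄ᵢ | A·ȳᵢ
plate | 9900.00 | 55.00 | 45.00 | 544500.00 | 445500.00
removed quarter-circle | -1590.43 | 90.90 | 19.10 | -144572.44 | -30375.00
Σ | 8309.57 |  |  | 399927.56 | 415125.00
X̄ = 399927.56 / 8309.57 = 48.13 in
Ȳ = 415125.00 / 8309.57 = 49.96 in

X̄ = 48.13 in, Ȳ = 49.96 in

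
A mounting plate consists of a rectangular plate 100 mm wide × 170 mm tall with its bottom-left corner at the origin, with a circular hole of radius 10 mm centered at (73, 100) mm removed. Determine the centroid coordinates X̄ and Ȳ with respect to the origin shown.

plate: A = 100 × 170 = 17000.00, centroid at (50.00, 85.00).
hole: A = −π·10² = -314.16, centroid at (73.00, 100.00).
ΣA = 16685.84 mm², ΣAX̄ = 827066.37 mm³, ΣAȲ = 1413584.07 mm³.
X̄ = 827066.37/16685.84 = 49.57 mm; Ȳ = 1413584.07/16685.84 = 84.72 mm.

X̄ = 49.57 mm, Ȳ = 84.72 mm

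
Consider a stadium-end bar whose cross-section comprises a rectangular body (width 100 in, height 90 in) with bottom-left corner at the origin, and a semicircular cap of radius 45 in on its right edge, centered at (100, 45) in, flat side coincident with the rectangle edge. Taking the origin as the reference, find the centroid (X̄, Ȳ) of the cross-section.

Part | A | x̄ᵢ | ȳᵢ | A·x̄ᵢ | A·ȳᵢ
rectangular body | 9000.00 | 50.00 | 45.00 | 450000.00 | 405000.00
semicircular end | 3180.86 | 119.10 | 45.00 | 378836.26 | 143138.82
Σ | 12180.86 |  |  | 828836.26 | 548138.82
X̄ = 828836.26 / 12180.86 = 68.04 in
Ȳ = 548138.82 / 12180.86 = 45.00 in

X̄ = 68.04 in, Ȳ = 45.00 in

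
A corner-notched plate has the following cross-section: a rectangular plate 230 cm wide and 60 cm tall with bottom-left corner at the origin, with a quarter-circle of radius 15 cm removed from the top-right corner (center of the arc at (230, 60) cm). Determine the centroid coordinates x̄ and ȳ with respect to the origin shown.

x̄ = 113.59 cm, ȳ = 29.69 cm

plate: A = 230 × 60 = 13800.00, centroid at (115.00, 30.00).
removed quarter-circle: A = −¼π·15² = -176.71, centroid at (223.63, 53.63).
ΣA = 13623.29 cm²
ΣAx̄ = (13800.00)(115.00) + (-176.71)(223.63) = 1547480.65 cm³
ΣAȳ = (13800.00)(30.00) + (-176.71)(53.63) = 404522.12 cm³
x̄ = 1547480.65 / 13623.29 = 113.59 cm
ȳ = 404522.12 / 13623.29 = 29.69 cm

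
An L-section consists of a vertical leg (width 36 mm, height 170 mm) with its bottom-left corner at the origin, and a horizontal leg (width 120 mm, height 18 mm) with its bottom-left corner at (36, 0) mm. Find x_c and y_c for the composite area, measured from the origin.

x_c = 38.35 mm, y_c = 65.17 mm

vertical leg: A = 36 × 170 = 6120.00, centroid at (18.00, 85.00).
horizontal leg: A = 120 × 18 = 2160.00, centroid at (96.00, 9.00).
ΣA = 8280.00 mm², ΣAx_c = 317520.00 mm³, ΣAy_c = 539640.00 mm³.
x_c = 317520.00/8280.00 = 38.35 mm; y_c = 539640.00/8280.00 = 65.17 mm.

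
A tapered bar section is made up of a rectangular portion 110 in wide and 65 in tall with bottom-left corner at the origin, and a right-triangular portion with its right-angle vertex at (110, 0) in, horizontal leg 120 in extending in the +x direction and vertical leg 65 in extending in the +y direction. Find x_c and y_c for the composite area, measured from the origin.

rectangular portion: A = 110 × 65 = 7150.00, centroid at (55.00, 32.50).
triangular portion: A = ½·120·65 = 3900.00, centroid at (150.00, 21.67).
ΣA = 11050.00 in²
ΣAx_c = (7150.00)(55.00) + (3900.00)(150.00) = 978250.00 in³
ΣAy_c = (7150.00)(32.50) + (3900.00)(21.67) = 316875.00 in³
x_c = 978250.00 / 11050.00 = 88.53 in
y_c = 316875.00 / 11050.00 = 28.68 in

x_c = 88.53 in, y_c = 28.68 in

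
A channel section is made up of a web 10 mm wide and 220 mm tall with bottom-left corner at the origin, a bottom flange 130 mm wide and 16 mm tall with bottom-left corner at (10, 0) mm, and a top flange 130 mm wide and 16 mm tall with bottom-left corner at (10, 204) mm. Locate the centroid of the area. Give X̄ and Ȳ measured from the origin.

Part | A | x̄ᵢ | ȳᵢ | A·x̄ᵢ | A·ȳᵢ
web | 2200.00 | 5.00 | 110.00 | 11000.00 | 242000.00
bottom flange | 2080.00 | 75.00 | 8.00 | 156000.00 | 16640.00
top flange | 2080.00 | 75.00 | 212.00 | 156000.00 | 440960.00
Σ | 6360.00 |  |  | 323000.00 | 699600.00
X̄ = 323000.00 / 6360.00 = 50.79 mm
Ȳ = 699600.00 / 6360.00 = 110.00 mm

X̄ = 50.79 mm, Ȳ = 110.00 mm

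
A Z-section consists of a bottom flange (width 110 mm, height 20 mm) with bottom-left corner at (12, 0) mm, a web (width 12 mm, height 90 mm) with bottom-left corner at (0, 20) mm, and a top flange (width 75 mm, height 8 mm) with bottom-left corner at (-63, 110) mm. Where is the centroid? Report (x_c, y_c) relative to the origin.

x_c = 35.72 mm, y_c = 41.39 mm

bottom flange: A = 110 × 20 = 2200.00, centroid at (67.00, 10.00).
web: A = 12 × 90 = 1080.00, centroid at (6.00, 65.00).
top flange: A = 75 × 8 = 600.00, centroid at (-25.50, 114.00).
ΣA = 3880.00 mm²
ΣAx_c = (2200.00)(67.00) + (1080.00)(6.00) + (600.00)(-25.50) = 138580.00 mm³
ΣAy_c = (2200.00)(10.00) + (1080.00)(65.00) + (600.00)(114.00) = 160600.00 mm³
x_c = 138580.00 / 3880.00 = 35.72 mm
y_c = 160600.00 / 3880.00 = 41.39 mm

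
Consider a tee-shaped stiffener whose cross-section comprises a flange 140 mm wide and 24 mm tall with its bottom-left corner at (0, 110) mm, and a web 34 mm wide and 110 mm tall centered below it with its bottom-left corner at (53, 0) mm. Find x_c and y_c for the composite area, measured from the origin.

Part | A | x̄ᵢ | ȳᵢ | A·x̄ᵢ | A·ȳᵢ
web | 3740.00 | 70.00 | 55.00 | 261800.00 | 205700.00
flange | 3360.00 | 70.00 | 122.00 | 235200.00 | 409920.00
Σ | 7100.00 |  |  | 497000.00 | 615620.00
x_c = 497000.00 / 7100.00 = 70.00 mm
y_c = 615620.00 / 7100.00 = 86.71 mm

x_c = 70.00 mm, y_c = 86.71 mm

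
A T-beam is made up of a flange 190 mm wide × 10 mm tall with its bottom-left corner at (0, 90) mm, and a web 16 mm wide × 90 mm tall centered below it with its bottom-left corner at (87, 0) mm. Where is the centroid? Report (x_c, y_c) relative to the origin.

x_c = 95.00 mm, y_c = 73.44 mm

Part | A | x̄ᵢ | ȳᵢ | A·x̄ᵢ | A·ȳᵢ
web | 1440.00 | 95.00 | 45.00 | 136800.00 | 64800.00
flange | 1900.00 | 95.00 | 95.00 | 180500.00 | 180500.00
Σ | 3340.00 |  |  | 317300.00 | 245300.00
x_c = 317300.00 / 3340.00 = 95.00 mm
y_c = 245300.00 / 3340.00 = 73.44 mm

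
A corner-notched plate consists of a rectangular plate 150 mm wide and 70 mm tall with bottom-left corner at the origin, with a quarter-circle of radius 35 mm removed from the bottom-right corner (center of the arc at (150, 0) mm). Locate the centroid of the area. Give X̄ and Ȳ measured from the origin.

X̄ = 68.93 mm, Ȳ = 37.03 mm

Part | A | x̄ᵢ | ȳᵢ | A·x̄ᵢ | A·ȳᵢ
plate | 10500.00 | 75.00 | 35.00 | 787500.00 | 367500.00
removed quarter-circle | -962.11 | 135.15 | 14.85 | -130025.25 | -14291.67
Σ | 9537.89 |  |  | 657474.75 | 353208.33
X̄ = 657474.75 / 9537.89 = 68.93 mm
Ȳ = 353208.33 / 9537.89 = 37.03 mm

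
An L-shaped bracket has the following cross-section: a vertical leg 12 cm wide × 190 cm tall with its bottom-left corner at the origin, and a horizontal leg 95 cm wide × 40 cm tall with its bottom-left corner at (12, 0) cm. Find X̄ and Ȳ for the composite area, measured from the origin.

X̄ = 39.44 cm, Ȳ = 48.12 cm

vertical leg: A = 12 × 190 = 2280.00, centroid at (6.00, 95.00).
horizontal leg: A = 95 × 40 = 3800.00, centroid at (59.50, 20.00).
ΣA = 6080.00 cm², ΣAX̄ = 239780.00 cm³, ΣAȲ = 292600.00 cm³.
X̄ = 239780.00/6080.00 = 39.44 cm; Ȳ = 292600.00/6080.00 = 48.12 cm.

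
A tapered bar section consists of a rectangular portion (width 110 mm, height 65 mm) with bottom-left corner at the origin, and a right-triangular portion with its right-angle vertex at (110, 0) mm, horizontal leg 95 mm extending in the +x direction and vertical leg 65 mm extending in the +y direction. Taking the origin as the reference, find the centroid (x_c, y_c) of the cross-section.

x_c = 81.14 mm, y_c = 29.23 mm

rectangular portion: A = 110 × 65 = 7150.00, centroid at (55.00, 32.50).
triangular portion: A = ½·95·65 = 3087.50, centroid at (141.67, 21.67).
ΣA = 10237.50 mm², ΣAx_c = 830645.83 mm³, ΣAy_c = 299270.83 mm³.
x_c = 830645.83/10237.50 = 81.14 mm; y_c = 299270.83/10237.50 = 29.23 mm.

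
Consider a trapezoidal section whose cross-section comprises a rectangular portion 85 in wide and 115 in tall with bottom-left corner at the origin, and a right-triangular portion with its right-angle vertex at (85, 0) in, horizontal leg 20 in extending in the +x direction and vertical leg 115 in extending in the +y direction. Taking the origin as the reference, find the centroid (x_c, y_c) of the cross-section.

rectangular portion: A = 85 × 115 = 9775.00, centroid at (42.50, 57.50).
triangular portion: A = ½·20·115 = 1150.00, centroid at (91.67, 38.33).
ΣA = 10925.00 in²
ΣAx_c = (9775.00)(42.50) + (1150.00)(91.67) = 520854.17 in³
ΣAy_c = (9775.00)(57.50) + (1150.00)(38.33) = 606145.83 in³
x_c = 520854.17 / 10925.00 = 47.68 in
y_c = 606145.83 / 10925.00 = 55.48 in

x_c = 47.68 in, y_c = 55.48 in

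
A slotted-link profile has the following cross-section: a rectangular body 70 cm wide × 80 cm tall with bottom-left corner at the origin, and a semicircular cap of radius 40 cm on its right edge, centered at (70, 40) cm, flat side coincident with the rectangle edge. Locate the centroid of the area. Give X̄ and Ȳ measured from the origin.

X̄ = 51.10 cm, Ȳ = 40.00 cm

rectangular body: A = 70 × 80 = 5600.00, centroid at (35.00, 40.00).
semicircular end: A = ½π·40² = 2513.27, centroid at (86.98, 40.00).
ΣA = 8113.27 cm²
ΣAX̄ = (5600.00)(35.00) + (2513.27)(86.98) = 414595.86 cm³
ΣAȲ = (5600.00)(40.00) + (2513.27)(40.00) = 324530.96 cm³
X̄ = 414595.86 / 8113.27 = 51.10 cm
Ȳ = 324530.96 / 8113.27 = 40.00 cm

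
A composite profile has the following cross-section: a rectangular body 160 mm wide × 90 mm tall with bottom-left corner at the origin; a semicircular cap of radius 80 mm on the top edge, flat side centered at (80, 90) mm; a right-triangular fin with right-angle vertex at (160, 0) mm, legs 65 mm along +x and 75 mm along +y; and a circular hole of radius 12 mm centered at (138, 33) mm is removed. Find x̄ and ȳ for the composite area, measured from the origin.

Part | A | x̄ᵢ | ȳᵢ | A·x̄ᵢ | A·ȳᵢ
rectangular body | 14400.00 | 80.00 | 45.00 | 1152000.00 | 648000.00
semicircular top | 10053.10 | 80.00 | 123.95 | 804247.72 | 1246112.02
triangular fin | 2437.50 | 181.67 | 25.00 | 442812.50 | 60937.50
hole | -452.39 | 138.00 | 33.00 | -62429.73 | -14928.85
Σ | 26438.21 |  |  | 2336630.49 | 1940120.67
x̄ = 2336630.49 / 26438.21 = 88.38 mm
ȳ = 1940120.67 / 26438.21 = 73.38 mm

x̄ = 88.38 mm, ȳ = 73.38 mm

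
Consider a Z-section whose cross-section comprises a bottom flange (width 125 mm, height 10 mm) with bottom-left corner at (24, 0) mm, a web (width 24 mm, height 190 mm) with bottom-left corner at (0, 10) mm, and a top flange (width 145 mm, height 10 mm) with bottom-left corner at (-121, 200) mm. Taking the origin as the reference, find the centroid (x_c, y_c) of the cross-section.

Part | A | x̄ᵢ | ȳᵢ | A·x̄ᵢ | A·ȳᵢ
bottom flange | 1250.00 | 86.50 | 5.00 | 108125.00 | 6250.00
web | 4560.00 | 12.00 | 105.00 | 54720.00 | 478800.00
top flange | 1450.00 | -48.50 | 205.00 | -70325.00 | 297250.00
Σ | 7260.00 |  |  | 92520.00 | 782300.00
x_c = 92520.00 / 7260.00 = 12.74 mm
y_c = 782300.00 / 7260.00 = 107.75 mm

x_c = 12.74 mm, y_c = 107.75 mm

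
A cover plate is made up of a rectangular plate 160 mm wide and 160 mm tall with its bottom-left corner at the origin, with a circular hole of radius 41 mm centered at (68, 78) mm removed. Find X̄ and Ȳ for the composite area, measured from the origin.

plate: A = 160 × 160 = 25600.00, centroid at (80.00, 80.00).
hole: A = −π·41² = -5281.02, centroid at (68.00, 78.00).
ΣA = 20318.98 mm², ΣAX̄ = 1688890.83 mm³, ΣAȲ = 1636080.65 mm³.
X̄ = 1688890.83/20318.98 = 83.12 mm; Ȳ = 1636080.65/20318.98 = 80.52 mm.

X̄ = 83.12 mm, Ȳ = 80.52 mm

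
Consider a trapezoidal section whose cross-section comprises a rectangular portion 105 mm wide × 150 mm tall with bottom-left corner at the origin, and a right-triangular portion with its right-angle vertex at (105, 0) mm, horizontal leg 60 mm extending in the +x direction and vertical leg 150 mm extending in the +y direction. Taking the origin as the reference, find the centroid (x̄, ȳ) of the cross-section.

x̄ = 68.61 mm, ȳ = 69.44 mm

rectangular portion: A = 105 × 150 = 15750.00, centroid at (52.50, 75.00).
triangular portion: A = ½·60·150 = 4500.00, centroid at (125.00, 50.00).
ΣA = 20250.00 mm², ΣAx̄ = 1389375.00 mm³, ΣAȳ = 1406250.00 mm³.
x̄ = 1389375.00/20250.00 = 68.61 mm; ȳ = 1406250.00/20250.00 = 69.44 mm.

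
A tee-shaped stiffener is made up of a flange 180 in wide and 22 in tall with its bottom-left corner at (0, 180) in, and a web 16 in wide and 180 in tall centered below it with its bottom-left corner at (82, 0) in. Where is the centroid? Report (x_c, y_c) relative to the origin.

x_c = 90.00 in, y_c = 148.47 in

web: A = 16 × 180 = 2880.00, centroid at (90.00, 90.00).
flange: A = 180 × 22 = 3960.00, centroid at (90.00, 191.00).
ΣA = 6840.00 in², ΣAx_c = 615600.00 in³, ΣAy_c = 1015560.00 in³.
x_c = 615600.00/6840.00 = 90.00 in; y_c = 1015560.00/6840.00 = 148.47 in.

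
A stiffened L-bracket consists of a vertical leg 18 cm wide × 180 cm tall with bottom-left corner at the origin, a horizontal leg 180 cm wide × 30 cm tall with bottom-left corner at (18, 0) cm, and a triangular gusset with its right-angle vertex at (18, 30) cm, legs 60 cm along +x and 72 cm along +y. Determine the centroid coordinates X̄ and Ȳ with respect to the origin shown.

X̄ = 64.30 cm, Ȳ = 45.30 cm

Part | A | x̄ᵢ | ȳᵢ | A·x̄ᵢ | A·ȳᵢ
vertical leg | 3240.00 | 9.00 | 90.00 | 29160.00 | 291600.00
horizontal leg | 5400.00 | 108.00 | 15.00 | 583200.00 | 81000.00
gusset | 2160.00 | 38.00 | 54.00 | 82080.00 | 116640.00
Σ | 10800.00 |  |  | 694440.00 | 489240.00
X̄ = 694440.00 / 10800.00 = 64.30 cm
Ȳ = 489240.00 / 10800.00 = 45.30 cm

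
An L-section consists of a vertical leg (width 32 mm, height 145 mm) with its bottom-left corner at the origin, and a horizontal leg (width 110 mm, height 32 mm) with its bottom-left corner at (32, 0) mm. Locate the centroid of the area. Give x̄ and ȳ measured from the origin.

Part | A | x̄ᵢ | ȳᵢ | A·x̄ᵢ | A·ȳᵢ
vertical leg | 4640.00 | 16.00 | 72.50 | 74240.00 | 336400.00
horizontal leg | 3520.00 | 87.00 | 16.00 | 306240.00 | 56320.00
Σ | 8160.00 |  |  | 380480.00 | 392720.00
x̄ = 380480.00 / 8160.00 = 46.63 mm
ȳ = 392720.00 / 8160.00 = 48.13 mm

x̄ = 46.63 mm, ȳ = 48.13 mm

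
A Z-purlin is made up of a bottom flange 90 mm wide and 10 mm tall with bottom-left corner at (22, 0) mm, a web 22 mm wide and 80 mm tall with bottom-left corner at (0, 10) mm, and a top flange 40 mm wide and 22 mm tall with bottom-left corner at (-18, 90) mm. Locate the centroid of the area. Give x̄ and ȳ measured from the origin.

x̄ = 23.00 mm, ȳ = 51.24 mm

bottom flange: A = 90 × 10 = 900.00, centroid at (67.00, 5.00).
web: A = 22 × 80 = 1760.00, centroid at (11.00, 50.00).
top flange: A = 40 × 22 = 880.00, centroid at (2.00, 101.00).
ΣA = 3540.00 mm², ΣAx̄ = 81420.00 mm³, ΣAȳ = 181380.00 mm³.
x̄ = 81420.00/3540.00 = 23.00 mm; ȳ = 181380.00/3540.00 = 51.24 mm.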